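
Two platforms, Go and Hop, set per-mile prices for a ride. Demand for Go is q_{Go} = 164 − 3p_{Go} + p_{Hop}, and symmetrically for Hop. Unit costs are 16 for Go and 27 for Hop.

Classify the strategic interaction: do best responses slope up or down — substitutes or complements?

strategic complements

Go's profit: π = (p_{Go} − 16)(164 − 3p_{Go} + p_{Hop}).
∂π/∂p_{Go} = 212 − 6p_{Go} + p_{Hop} = 0 ⇒ p_{Go} = 106/3 + (1/6)p_{Hop}.
The best-response slope dp_{Go}/dp_{Hop} = 1/6 > 0: the reaction function is upward-sloping, so the choices are strategic complements.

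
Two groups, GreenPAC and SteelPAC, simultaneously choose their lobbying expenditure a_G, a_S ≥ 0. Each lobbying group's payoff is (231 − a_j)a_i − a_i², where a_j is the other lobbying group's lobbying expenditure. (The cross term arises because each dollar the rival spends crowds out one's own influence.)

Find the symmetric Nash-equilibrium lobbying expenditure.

GreenPAC's payoff is (231 − a_S)a_G − a_G².
∂π/∂a_G = 231 − a_S − 2a_G = 0, so a_G = 115.5 − 0.5a_S.
Setting a_G = a_S in the reaction function: a_G = 115.5 − 0.5a_G, so a_G = 115.5 / 1.5 = 77.

77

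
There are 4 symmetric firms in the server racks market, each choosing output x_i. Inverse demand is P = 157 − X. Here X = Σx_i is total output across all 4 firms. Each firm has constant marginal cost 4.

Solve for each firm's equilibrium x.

30.6

A representative firm's profit is π_i = x_i(157 − X) − 4x_i, with X = x_i + Σ_{j≠i} x_j.
First-order condition: 153 − 2x_i − Σ_{j≠i} x_j = 0.
In a symmetric equilibrium every firm chooses the same x, so Σ_{j≠i} x_j = 3x. The condition becomes 153 − 5x = 0, giving x = 153/5 = 30.6.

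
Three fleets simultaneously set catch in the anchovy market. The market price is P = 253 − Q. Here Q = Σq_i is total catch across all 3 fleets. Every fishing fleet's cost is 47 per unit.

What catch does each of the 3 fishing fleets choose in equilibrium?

A representative fishing fleet's profit is π_i = q_i(253 − Q) − 47q_i, with Q = q_i + Σ_{j≠i} q_j.
First-order condition: 206 − 2q_i − Σ_{j≠i} q_j = 0.
With identical fishing fleets, set every q_j = q: then 206 − 2q − 2q = 0, i.e. q = 206/4 = 51.5.

51.5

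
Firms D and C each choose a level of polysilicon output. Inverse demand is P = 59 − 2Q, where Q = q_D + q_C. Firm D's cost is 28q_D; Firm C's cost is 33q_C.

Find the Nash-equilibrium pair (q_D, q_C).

Firm D's profit: π = q_D(59 − 2(q_D + q_C)) − 28q_D.
∂π/∂q_D = 31 − 4q_D − 2q_C = 0, so q_D = 7.75 − 0.5q_C.
By the same steps for C: q_C = 6.5 − 0.5q_D.
Solving the two reaction functions simultaneously: (1 − (−0.5)(−0.5))q_D = 7.75 − 0.5·6.5, so 0.75q_D = 4.5 and q_D = 6.
Then q_C = 6.5 − 0.5·6 = 3.5.

6, 3.5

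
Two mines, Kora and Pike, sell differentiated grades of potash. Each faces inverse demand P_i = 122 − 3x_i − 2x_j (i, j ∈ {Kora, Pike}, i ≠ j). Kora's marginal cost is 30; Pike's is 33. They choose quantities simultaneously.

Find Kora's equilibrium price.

65.0625

Mine Kora's profit: π = x_{Kora}(122 − 3x_{Kora} − 2x_{Pike}) − 30x_{Kora}.
∂π/∂x_{Kora} = 92 − 6x_{Kora} − 2x_{Pike} = 0 ⇒ x_{Kora} = 46/3 − (1/3)x_{Pike}.
Similarly x_{Pike} = 89/6 − (1/3)x_{Kora}.
Solving the two reaction functions simultaneously: (1 − (−1/3)(−1/3))x_{Kora} = 46/3 − (1/3)·(89/6), so (8/9)x_{Kora} = 187/18 and x_{Kora} = 11.6875.
Then x_{Pike} = 89/6 − (1/3)·11.6875 = 10.9375.
P_{Kora} = 122 − 3·11.6875 − 2·10.9375 = 65.0625.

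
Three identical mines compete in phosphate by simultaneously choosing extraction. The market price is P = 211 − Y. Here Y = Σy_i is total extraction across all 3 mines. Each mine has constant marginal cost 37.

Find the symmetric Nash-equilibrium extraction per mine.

43.5

A representative mine's profit is π_i = y_i(211 − Y) − 37y_i, with Y = y_i + Σ_{j≠i} y_j.
First-order condition: 174 − 2y_i − Σ_{j≠i} y_j = 0.
With identical mines, set every y_j = y: then 174 − 2y − 2y = 0, i.e. y = 174/4 = 43.5.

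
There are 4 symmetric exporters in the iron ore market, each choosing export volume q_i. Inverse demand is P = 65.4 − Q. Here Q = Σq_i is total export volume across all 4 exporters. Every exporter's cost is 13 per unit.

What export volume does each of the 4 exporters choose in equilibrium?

10.48

A representative exporter's profit is π_i = q_i(65.4 − Q) − 13q_i, with Q = q_i + Σ_{j≠i} q_j.
First-order condition: 52.4 − 2q_i − Σ_{j≠i} q_j = 0.
Imposing symmetry (q_j = q for all j) turns Σ_{j≠i} q_j into 3q, so 52.4 = 5q and q = 10.48.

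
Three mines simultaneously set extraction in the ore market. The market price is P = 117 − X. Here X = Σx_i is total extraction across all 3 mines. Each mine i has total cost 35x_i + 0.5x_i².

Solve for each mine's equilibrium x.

A representative mine's profit is π_i = x_i(117 − X) − 35x_i − 0.5x_i², with X = x_i + Σ_{j≠i} x_j.
First-order condition: 82 − 3x_i − Σ_{j≠i} x_j = 0.
With identical mines, set every x_j = x: then 82 − 3x − 2x = 0, i.e. x = 82/5 = 16.4.

16.4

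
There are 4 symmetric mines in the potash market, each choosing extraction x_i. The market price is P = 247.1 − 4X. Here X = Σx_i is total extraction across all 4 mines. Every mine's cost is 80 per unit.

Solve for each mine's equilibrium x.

8.355

A representative mine's profit is π_i = x_i(247.1 − 4X) − 80x_i, with X = x_i + Σ_{j≠i} x_j.
First-order condition: 167.1 − 8x_i − 4Σ_{j≠i} x_j = 0.
In a symmetric equilibrium every mine chooses the same x, so Σ_{j≠i} x_j = 3x. The condition becomes 167.1 − 20x = 0, giving x = 167.1/20 = 8.355.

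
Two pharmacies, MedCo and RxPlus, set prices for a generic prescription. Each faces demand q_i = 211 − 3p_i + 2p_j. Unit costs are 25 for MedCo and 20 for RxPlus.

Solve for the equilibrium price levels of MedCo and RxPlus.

70.5625, 68.6875

MedCo's profit: π = (p_{MedCo} − 25)(211 − 3p_{MedCo} + 2p_{RxPlus}).
∂π/∂p_{MedCo} = 286 − 6p_{MedCo} + 2p_{RxPlus} = 0 ⇒ p_{MedCo} = 143/3 + (1/3)p_{RxPlus}.
Similarly p_{RxPlus} = 271/6 + (1/3)p_{MedCo}.
Plugging p_{RxPlus} into MedCo's best response: p_{MedCo} = 143/3 + (1/3)(271/6 + (1/3)p_{MedCo}) ⇒ (8/9)p_{MedCo} = 1129/18, so p_{MedCo} = 70.5625.
Then p_{RxPlus} = 271/6 + (1/3)·70.5625 = 68.6875.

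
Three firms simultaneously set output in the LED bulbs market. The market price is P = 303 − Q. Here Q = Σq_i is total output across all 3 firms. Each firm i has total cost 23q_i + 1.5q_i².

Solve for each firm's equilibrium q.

A representative firm's profit is π_i = q_i(303 − Q) − 23q_i − 1.5q_i², with Q = q_i + Σ_{j≠i} q_j.
First-order condition: 280 − 5q_i − Σ_{j≠i} q_j = 0.
In a symmetric equilibrium every firm chooses the same q, so Σ_{j≠i} q_j = 2q. The condition becomes 280 − 7q = 0, giving q = 280/7 = 40.

40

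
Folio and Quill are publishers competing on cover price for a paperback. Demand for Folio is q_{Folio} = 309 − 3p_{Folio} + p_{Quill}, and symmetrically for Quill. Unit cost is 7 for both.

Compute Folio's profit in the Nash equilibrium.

10443

Folio's profit: π = (p_{Folio} − 7)(309 − 3p_{Folio} + p_{Quill}).
∂π/∂p_{Folio} = 330 − 6p_{Folio} + p_{Quill} = 0 ⇒ p_{Folio} = 55 + (1/6)p_{Quill}.
The game is symmetric, so in equilibrium p_{Quill} = p_{Folio}: the reaction function gives (5/6)p_{Folio} = 55, hence p_{Folio} = 66.
q_{Folio} = 309 − 3·66 + 66 = 177.
Profit = (66 − 7)·177 = 10443.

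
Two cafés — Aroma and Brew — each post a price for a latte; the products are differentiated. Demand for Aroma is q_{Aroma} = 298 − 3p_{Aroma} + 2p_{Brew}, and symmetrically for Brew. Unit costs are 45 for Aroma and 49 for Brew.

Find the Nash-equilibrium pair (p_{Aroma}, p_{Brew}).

109, 110.5

Aroma's profit: π = (p_{Aroma} − 45)(298 − 3p_{Aroma} + 2p_{Brew}).
∂π/∂p_{Aroma} = 433 − 6p_{Aroma} + 2p_{Brew} = 0 ⇒ p_{Aroma} = 433/6 + (1/3)p_{Brew}.
Similarly p_{Brew} = 445/6 + (1/3)p_{Aroma}.
Substituting the second reaction function into the first: p_{Aroma} = 433/6 + (1/3)(445/6 + (1/3)p_{Aroma}), which gives (8/9)p_{Aroma} = 872/9 ⇒ p_{Aroma} = 109.
Then p_{Brew} = 445/6 + (1/3)·109 = 110.5.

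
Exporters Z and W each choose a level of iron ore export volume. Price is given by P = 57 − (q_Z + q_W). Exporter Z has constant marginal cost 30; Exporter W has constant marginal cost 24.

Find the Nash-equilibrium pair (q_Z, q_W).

Exporter Z's profit: π = q_Z(57 − (q_Z + q_W)) − 30q_Z.
∂π/∂q_Z = 27 − 2q_Z − q_W = 0, so q_Z = 13.5 − 0.5q_W.
By the same steps for W: q_W = 16.5 − 0.5q_Z.
Substituting the second reaction function into the first: q_Z = 13.5 − 0.5(16.5 − 0.5q_Z), which gives 0.75q_Z = 5.25 ⇒ q_Z = 7.
Then q_W = 16.5 − 0.5·7 = 13.

7, 13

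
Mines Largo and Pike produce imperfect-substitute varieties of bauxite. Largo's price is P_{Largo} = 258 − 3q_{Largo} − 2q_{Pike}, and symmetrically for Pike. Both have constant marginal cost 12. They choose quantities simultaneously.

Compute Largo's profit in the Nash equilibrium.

Mine Largo's profit: π = q_{Largo}(258 − 3q_{Largo} − 2q_{Pike}) − 12q_{Largo}.
∂π/∂q_{Largo} = 246 − 6q_{Largo} − 2q_{Pike} = 0 ⇒ q_{Largo} = 41 − (1/3)q_{Pike}.
By symmetry q_{Pike} = q_{Largo}; substituting into the reaction function, (4/3)q_{Largo} = 41 and q_{Largo} = 30.75.
P_{Largo} = 258 − 3·30.75 − 2·30.75 = 104.25.
Profit = (104.25 − 12)·30.75 = 2836.6875.

2836.6875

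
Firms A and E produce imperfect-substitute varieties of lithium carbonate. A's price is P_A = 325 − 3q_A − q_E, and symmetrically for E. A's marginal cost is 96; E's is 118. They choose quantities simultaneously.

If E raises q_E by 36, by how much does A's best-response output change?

-6

Firm A's profit: π = q_A(325 − 3q_A − q_E) − 96q_A.
∂π/∂q_A = 229 − 6q_A − q_E = 0 ⇒ q_A = 229/6 − (1/6)q_E.
The reaction-function slope is −1/6, so a 36-unit rise in q_E moves q_A by −1/6 × 36 = −6. A's best response falls — the actions are strategic substitutes.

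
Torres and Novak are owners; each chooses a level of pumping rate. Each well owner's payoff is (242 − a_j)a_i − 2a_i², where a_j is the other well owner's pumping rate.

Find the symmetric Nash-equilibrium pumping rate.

Torres's payoff is (242 − a_N)a_T − 2a_T².
∂π/∂a_T = 242 − a_N − 4a_T = 0, so a_T = 60.5 − 0.25a_N.
The game is symmetric, so in equilibrium a_N = a_T: the reaction function gives 1.25a_T = 60.5, hence a_T = 48.4.

48.4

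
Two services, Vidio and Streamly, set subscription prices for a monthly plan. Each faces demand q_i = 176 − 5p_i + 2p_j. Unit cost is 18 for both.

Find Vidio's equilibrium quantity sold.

Vidio's profit: π = (p_{Vidio} − 18)(176 − 5p_{Vidio} + 2p_{Streamly}).
∂π/∂p_{Vidio} = 266 − 10p_{Vidio} + 2p_{Streamly} = 0 ⇒ p_{Vidio} = 26.6 + 0.2p_{Streamly}.
By symmetry p_{Streamly} = p_{Vidio}; substituting into the reaction function, 0.8p_{Vidio} = 26.6 and p_{Vidio} = 33.25.
q_{Vidio} = 176 − 5·33.25 + 2·33.25 = 76.25.

76.25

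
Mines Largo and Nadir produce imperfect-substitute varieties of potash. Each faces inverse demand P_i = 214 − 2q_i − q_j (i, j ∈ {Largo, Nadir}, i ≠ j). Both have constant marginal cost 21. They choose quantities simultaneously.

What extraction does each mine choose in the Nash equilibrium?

38.6

Mine Largo's profit: π = q_{Largo}(214 − 2q_{Largo} − q_{Nadir}) − 21q_{Largo}.
∂π/∂q_{Largo} = 193 − 4q_{Largo} − q_{Nadir} = 0 ⇒ q_{Largo} = 48.25 − 0.25q_{Nadir}.
By symmetry q_{Nadir} = q_{Largo}; substituting into the reaction function, 1.25q_{Largo} = 48.25 and q_{Largo} = 38.6.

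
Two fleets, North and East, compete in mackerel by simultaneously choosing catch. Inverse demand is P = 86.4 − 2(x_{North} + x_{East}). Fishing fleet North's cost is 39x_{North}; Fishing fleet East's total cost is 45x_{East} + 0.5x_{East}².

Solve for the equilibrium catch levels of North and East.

Fishing fleet North's profit: π = x_{North}(86.4 − 2(x_{North} + x_{East})) − 39x_{North}.
∂π/∂x_{North} = 47.4 − 4x_{North} − 2x_{East} = 0, so x_{North} = 11.85 − 0.5x_{East}.
For East: ∂π/∂x_{East} = 41.4 − 5x_{East} − 2x_{North} = 0 ⇒ x_{East} = 8.28 − 0.4x_{North}.
Plugging x_{East} into North's best response: x_{North} = 11.85 − 0.5(8.28 − 0.4x_{North}) ⇒ 0.8x_{North} = 7.71, so x_{North} = 9.6375.
Then x_{East} = 8.28 − 0.4·9.6375 = 4.425.

9.6375, 4.425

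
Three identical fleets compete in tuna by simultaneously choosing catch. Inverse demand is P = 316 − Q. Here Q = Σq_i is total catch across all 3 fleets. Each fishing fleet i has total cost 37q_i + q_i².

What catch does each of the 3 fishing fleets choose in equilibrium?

A representative fishing fleet's profit is π_i = q_i(316 − Q) − 37q_i − q_i², with Q = q_i + Σ_{j≠i} q_j.
First-order condition: 279 − 4q_i − Σ_{j≠i} q_j = 0.
In a symmetric equilibrium every fishing fleet chooses the same q, so Σ_{j≠i} q_j = 2q. The condition becomes 279 − 6q = 0, giving q = 279/6 = 46.5.

46.5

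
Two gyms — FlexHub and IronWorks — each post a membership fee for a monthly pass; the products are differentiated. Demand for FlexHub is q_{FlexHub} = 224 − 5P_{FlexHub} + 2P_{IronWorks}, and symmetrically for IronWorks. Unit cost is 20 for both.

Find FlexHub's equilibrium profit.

FlexHub's profit: π = (P_{FlexHub} − 20)(224 − 5P_{FlexHub} + 2P_{IronWorks}).
∂π/∂P_{FlexHub} = 324 − 10P_{FlexHub} + 2P_{IronWorks} = 0 ⇒ P_{FlexHub} = 32.4 + 0.2P_{IronWorks}.
By symmetry P_{IronWorks} = P_{FlexHub}; substituting into the reaction function, 0.8P_{FlexHub} = 32.4 and P_{FlexHub} = 40.5.
q_{FlexHub} = 224 − 5·40.5 + 2·40.5 = 102.5.
Profit = (40.5 − 20)·102.5 = 2101.25.

2101.25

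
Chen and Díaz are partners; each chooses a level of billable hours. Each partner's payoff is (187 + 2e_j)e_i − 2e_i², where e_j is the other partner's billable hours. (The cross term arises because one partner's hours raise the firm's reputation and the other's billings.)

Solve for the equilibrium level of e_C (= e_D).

93.5

Chen's payoff is (187 + 2e_D)e_C − 2e_C².
∂π/∂e_C = 187 + 2e_D − 4e_C = 0, so e_C = 46.75 + 0.5e_D.
Setting e_C = e_D in the reaction function: e_C = 46.75 + 0.5e_C, so e_C = 46.75 / 0.5 = 93.5.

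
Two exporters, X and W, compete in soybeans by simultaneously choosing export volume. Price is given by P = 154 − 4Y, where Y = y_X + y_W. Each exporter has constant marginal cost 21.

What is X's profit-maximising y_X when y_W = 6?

13.625

Exporter X's profit: π = y_X(154 − 4(y_X + y_W)) − 21y_X.
∂π/∂y_X = 133 − 8y_X − 4y_W = 0, so y_X = 16.625 − 0.5y_W.
At y_W = 6: y_X = 16.625 − 0.5·6 = 13.625.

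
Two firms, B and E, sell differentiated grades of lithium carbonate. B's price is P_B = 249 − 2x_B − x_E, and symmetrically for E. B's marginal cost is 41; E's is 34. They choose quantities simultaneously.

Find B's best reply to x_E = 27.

45.25

Firm B's profit: π = x_B(249 − 2x_B − x_E) − 41x_B.
∂π/∂x_B = 208 − 4x_B − x_E = 0 ⇒ x_B = 52 − 0.25x_E.
At x_E = 27: x_B = 52 − 0.25·27 = 45.25.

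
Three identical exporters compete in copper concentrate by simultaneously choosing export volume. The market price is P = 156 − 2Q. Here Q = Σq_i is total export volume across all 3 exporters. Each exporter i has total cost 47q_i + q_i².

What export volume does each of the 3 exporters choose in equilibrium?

A representative exporter's profit is π_i = q_i(156 − 2Q) − 47q_i − q_i², with Q = q_i + Σ_{j≠i} q_j.
First-order condition: 109 − 6q_i − 2Σ_{j≠i} q_j = 0.
Imposing symmetry (q_j = q for all j) turns Σ_{j≠i} q_j into 2q, so 109 = 10q and q = 10.9.

10.9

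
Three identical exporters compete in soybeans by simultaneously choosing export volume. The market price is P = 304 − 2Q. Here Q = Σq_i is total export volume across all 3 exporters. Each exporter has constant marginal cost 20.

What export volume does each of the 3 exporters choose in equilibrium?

35.5

A representative exporter's profit is π_i = q_i(304 − 2Q) − 20q_i, with Q = q_i + Σ_{j≠i} q_j.
First-order condition: 284 − 4q_i − 2Σ_{j≠i} q_j = 0.
In a symmetric equilibrium every exporter chooses the same q, so Σ_{j≠i} q_j = 2q. The condition becomes 284 − 8q = 0, giving q = 284/8 = 35.5.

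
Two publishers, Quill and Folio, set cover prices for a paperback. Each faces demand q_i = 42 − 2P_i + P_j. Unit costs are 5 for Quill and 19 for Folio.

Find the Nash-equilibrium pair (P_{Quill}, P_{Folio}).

19.2, 24.8

Quill's profit: π = (P_{Quill} − 5)(42 − 2P_{Quill} + P_{Folio}).
∂π/∂P_{Quill} = 52 − 4P_{Quill} + P_{Folio} = 0 ⇒ P_{Quill} = 13 + 0.25P_{Folio}.
Similarly P_{Folio} = 20 + 0.25P_{Quill}.
Substituting the second reaction function into the first: P_{Quill} = 13 + 0.25(20 + 0.25P_{Quill}), which gives 0.9375P_{Quill} = 18 ⇒ P_{Quill} = 19.2.
Then P_{Folio} = 20 + 0.25·19.2 = 24.8.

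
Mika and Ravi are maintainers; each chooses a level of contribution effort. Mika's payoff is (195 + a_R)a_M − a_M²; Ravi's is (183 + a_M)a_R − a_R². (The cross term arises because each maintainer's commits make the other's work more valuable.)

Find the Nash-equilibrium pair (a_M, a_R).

191, 187

Expanding Mika's payoff: 195a_M + a_Ra_M − a_M².
∂π/∂a_M = 195 + a_R − 2a_M = 0, so a_M = 97.5 + 0.5a_R.
Likewise for Ravi: a_R = 91.5 + 0.5a_M.
Solving the two reaction functions simultaneously: (1 − (0.5)(0.5))a_M = 97.5 + 0.5·91.5, so 0.75a_M = 143.25 and a_M = 191.
Then a_R = 91.5 + 0.5·191 = 187.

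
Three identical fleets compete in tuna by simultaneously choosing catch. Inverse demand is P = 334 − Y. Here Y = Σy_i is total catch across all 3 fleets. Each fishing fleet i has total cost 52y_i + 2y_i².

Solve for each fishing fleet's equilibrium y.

A representative fishing fleet's profit is π_i = y_i(334 − Y) − 52y_i − 2y_i², with Y = y_i + Σ_{j≠i} y_j.
First-order condition: 282 − 6y_i − Σ_{j≠i} y_j = 0.
Imposing symmetry (y_j = y for all j) turns Σ_{j≠i} y_j into 2y, so 282 = 8y and y = 35.25.

35.25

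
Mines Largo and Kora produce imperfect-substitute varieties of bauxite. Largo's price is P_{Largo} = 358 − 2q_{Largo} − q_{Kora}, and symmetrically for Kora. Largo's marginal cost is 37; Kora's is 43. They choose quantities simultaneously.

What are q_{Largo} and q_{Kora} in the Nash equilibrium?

Mine Largo's profit: π = q_{Largo}(358 − 2q_{Largo} − q_{Kora}) − 37q_{Largo}.
∂π/∂q_{Largo} = 321 − 4q_{Largo} − q_{Kora} = 0 ⇒ q_{Largo} = 80.25 − 0.25q_{Kora}.
Similarly q_{Kora} = 78.75 − 0.25q_{Largo}.
Substituting the second reaction function into the first: q_{Largo} = 80.25 − 0.25(78.75 − 0.25q_{Largo}), which gives 0.9375q_{Largo} = 60.5625 ⇒ q_{Largo} = 64.6.
Then q_{Kora} = 78.75 − 0.25·64.6 = 62.6.

64.6, 62.6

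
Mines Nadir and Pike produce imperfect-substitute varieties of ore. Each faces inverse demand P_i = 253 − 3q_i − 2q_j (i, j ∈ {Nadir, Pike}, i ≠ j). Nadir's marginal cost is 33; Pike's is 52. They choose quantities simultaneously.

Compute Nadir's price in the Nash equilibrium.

119.0625

Mine Nadir's profit: π = q_{Nadir}(253 − 3q_{Nadir} − 2q_{Pike}) − 33q_{Nadir}.
∂π/∂q_{Nadir} = 220 − 6q_{Nadir} − 2q_{Pike} = 0 ⇒ q_{Nadir} = 110/3 − (1/3)q_{Pike}.
Similarly q_{Pike} = 33.5 − (1/3)q_{Nadir}.
Plugging q_{Pike} into Nadir's best response: q_{Nadir} = 110/3 − (1/3)(33.5 − (1/3)q_{Nadir}) ⇒ (8/9)q_{Nadir} = 25.5, so q_{Nadir} = 28.6875.
Then q_{Pike} = 33.5 − (1/3)·28.6875 = 23.9375.
P_{Nadir} = 253 − 3·28.6875 − 2·23.9375 = 119.0625.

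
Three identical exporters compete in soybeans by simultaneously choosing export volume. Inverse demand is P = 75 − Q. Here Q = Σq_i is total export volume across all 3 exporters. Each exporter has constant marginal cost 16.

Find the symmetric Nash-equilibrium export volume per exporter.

14.75

A representative exporter's profit is π_i = q_i(75 − Q) − 16q_i, with Q = q_i + Σ_{j≠i} q_j.
First-order condition: 59 − 2q_i − Σ_{j≠i} q_j = 0.
Imposing symmetry (q_j = q for all j) turns Σ_{j≠i} q_j into 2q, so 59 = 4q and q = 14.75.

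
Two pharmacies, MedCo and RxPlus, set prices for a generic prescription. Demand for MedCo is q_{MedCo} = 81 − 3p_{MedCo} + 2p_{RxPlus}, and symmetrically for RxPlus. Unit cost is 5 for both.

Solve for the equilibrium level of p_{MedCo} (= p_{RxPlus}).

MedCo's profit: π = (p_{MedCo} − 5)(81 − 3p_{MedCo} + 2p_{RxPlus}).
∂π/∂p_{MedCo} = 96 − 6p_{MedCo} + 2p_{RxPlus} = 0 ⇒ p_{MedCo} = 16 + (1/3)p_{RxPlus}.
By symmetry p_{RxPlus} = p_{MedCo}; substituting into the reaction function, (2/3)p_{MedCo} = 16 and p_{MedCo} = 24.

24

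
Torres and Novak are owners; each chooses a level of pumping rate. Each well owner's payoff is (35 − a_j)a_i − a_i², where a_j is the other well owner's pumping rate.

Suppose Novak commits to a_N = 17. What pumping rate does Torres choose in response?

9

Torres's payoff is (35 − a_N)a_T − a_T².
∂π/∂a_T = 35 − a_N − 2a_T = 0, so a_T = 17.5 − 0.5a_N.
At a_N = 17: a_T = 17.5 − 0.5·17 = 9.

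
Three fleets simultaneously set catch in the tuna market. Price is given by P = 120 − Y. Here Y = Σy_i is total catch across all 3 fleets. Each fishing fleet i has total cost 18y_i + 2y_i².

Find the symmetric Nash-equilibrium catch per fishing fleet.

12.75

A representative fishing fleet's profit is π_i = y_i(120 − Y) − 18y_i − 2y_i², with Y = y_i + Σ_{j≠i} y_j.
First-order condition: 102 − 6y_i − Σ_{j≠i} y_j = 0.
With identical fishing fleets, set every y_j = y: then 102 − 6y − 2y = 0, i.e. y = 102/8 = 12.75.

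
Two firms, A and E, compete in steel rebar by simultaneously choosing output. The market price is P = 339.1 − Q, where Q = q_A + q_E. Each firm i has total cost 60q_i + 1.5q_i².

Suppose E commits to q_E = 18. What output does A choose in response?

Firm A's profit: π = q_A(339.1 − (q_A + q_E)) − 60q_A − 1.5q_A².
∂π/∂q_A = 279.1 − 5q_A − q_E = 0, so q_A = 55.82 − 0.2q_E.
At q_E = 18: q_A = 55.82 − 0.2·18 = 52.22.

52.22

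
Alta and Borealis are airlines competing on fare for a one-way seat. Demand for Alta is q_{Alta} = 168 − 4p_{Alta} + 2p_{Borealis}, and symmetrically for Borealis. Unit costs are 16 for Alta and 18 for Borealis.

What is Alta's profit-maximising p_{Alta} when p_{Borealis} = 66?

45.5

Alta's profit: π = (p_{Alta} − 16)(168 − 4p_{Alta} + 2p_{Borealis}).
∂π/∂p_{Alta} = 232 − 8p_{Alta} + 2p_{Borealis} = 0 ⇒ p_{Alta} = 29 + 0.25p_{Borealis}.
At p_{Borealis} = 66: p_{Alta} = 29 + 0.25·66 = 45.5.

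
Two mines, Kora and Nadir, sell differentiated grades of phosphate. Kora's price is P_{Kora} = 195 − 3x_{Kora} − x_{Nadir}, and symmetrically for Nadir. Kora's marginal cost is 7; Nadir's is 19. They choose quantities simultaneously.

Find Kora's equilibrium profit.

2219.52

Mine Kora's profit: π = x_{Kora}(195 − 3x_{Kora} − x_{Nadir}) − 7x_{Kora}.
∂π/∂x_{Kora} = 188 − 6x_{Kora} − x_{Nadir} = 0 ⇒ x_{Kora} = 94/3 − (1/6)x_{Nadir}.
Similarly x_{Nadir} = 88/3 − (1/6)x_{Kora}.
Substituting the second reaction function into the first: x_{Kora} = 94/3 − (1/6)(88/3 − (1/6)x_{Kora}), which gives (35/36)x_{Kora} = 238/9 ⇒ x_{Kora} = 27.2.
Then x_{Nadir} = 88/3 − (1/6)·27.2 = 24.8.
P_{Kora} = 195 − 3·27.2 − 24.8 = 88.6.
Profit = (88.6 − 7)·27.2 = 2219.52.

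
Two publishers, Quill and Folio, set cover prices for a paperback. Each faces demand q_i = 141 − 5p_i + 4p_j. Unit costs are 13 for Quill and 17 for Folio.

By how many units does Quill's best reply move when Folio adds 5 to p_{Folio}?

2

Quill's profit: π = (p_{Quill} − 13)(141 − 5p_{Quill} + 4p_{Folio}).
∂π/∂p_{Quill} = 206 − 10p_{Quill} + 4p_{Folio} = 0 ⇒ p_{Quill} = 20.6 + 0.4p_{Folio}.
The reaction-function slope is 0.4, so a 5-unit rise in p_{Folio} moves p_{Quill} by 0.4 × 5 = 2. Quill's best response rises — the actions are strategic complements.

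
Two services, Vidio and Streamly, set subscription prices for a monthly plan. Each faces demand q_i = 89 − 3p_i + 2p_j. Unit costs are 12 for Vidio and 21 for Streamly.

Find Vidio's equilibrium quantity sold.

Vidio's profit: π = (p_{Vidio} − 12)(89 − 3p_{Vidio} + 2p_{Streamly}).
∂π/∂p_{Vidio} = 125 − 6p_{Vidio} + 2p_{Streamly} = 0 ⇒ p_{Vidio} = 125/6 + (1/3)p_{Streamly}.
Similarly p_{Streamly} = 76/3 + (1/3)p_{Vidio}.
Substituting the second reaction function into the first: p_{Vidio} = 125/6 + (1/3)(76/3 + (1/3)p_{Vidio}), which gives (8/9)p_{Vidio} = 527/18 ⇒ p_{Vidio} = 32.9375.
Then p_{Streamly} = 76/3 + (1/3)·32.9375 = 36.3125.
q_{Vidio} = 89 − 3·32.9375 + 2·36.3125 = 62.8125.

62.8125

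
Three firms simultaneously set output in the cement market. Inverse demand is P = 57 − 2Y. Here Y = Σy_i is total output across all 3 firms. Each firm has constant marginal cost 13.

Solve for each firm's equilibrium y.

A representative firm's profit is π_i = y_i(57 − 2Y) − 13y_i, with Y = y_i + Σ_{j≠i} y_j.
First-order condition: 44 − 4y_i − 2Σ_{j≠i} y_j = 0.
Imposing symmetry (y_j = y for all j) turns Σ_{j≠i} y_j into 2y, so 44 = 8y and y = 5.5.

5.5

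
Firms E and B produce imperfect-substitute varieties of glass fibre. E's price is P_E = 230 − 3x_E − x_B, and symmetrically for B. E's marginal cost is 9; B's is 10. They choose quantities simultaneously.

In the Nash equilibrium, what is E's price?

Firm E's profit: π = x_E(230 − 3x_E − x_B) − 9x_E.
∂π/∂x_E = 221 − 6x_E − x_B = 0 ⇒ x_E = 221/6 − (1/6)x_B.
Similarly x_B = 110/3 − (1/6)x_E.
Plugging x_B into E's best response: x_E = 221/6 − (1/6)(110/3 − (1/6)x_E) ⇒ (35/36)x_E = 553/18, so x_E = 31.6.
Then x_B = 110/3 − (1/6)·31.6 = 31.4.
P_E = 230 − 3·31.6 − 31.4 = 103.8.

103.8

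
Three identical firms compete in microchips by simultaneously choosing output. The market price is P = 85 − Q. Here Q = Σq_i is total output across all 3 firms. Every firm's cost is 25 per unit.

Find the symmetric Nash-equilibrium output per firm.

15

A representative firm's profit is π_i = q_i(85 − Q) − 25q_i, with Q = q_i + Σ_{j≠i} q_j.
First-order condition: 60 − 2q_i − Σ_{j≠i} q_j = 0.
Imposing symmetry (q_j = q for all j) turns Σ_{j≠i} q_j into 2q, so 60 = 4q and q = 15.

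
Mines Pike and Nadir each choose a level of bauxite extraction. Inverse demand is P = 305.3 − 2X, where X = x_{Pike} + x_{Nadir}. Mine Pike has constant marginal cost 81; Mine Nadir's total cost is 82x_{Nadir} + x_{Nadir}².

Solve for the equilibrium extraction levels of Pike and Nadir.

Mine Pike's profit: π = x_{Pike}(305.3 − 2(x_{Pike} + x_{Nadir})) − 81x_{Pike}.
∂π/∂x_{Pike} = 224.3 − 4x_{Pike} − 2x_{Nadir} = 0, so x_{Pike} = 56.075 − 0.5x_{Nadir}.
For Nadir: ∂π/∂x_{Nadir} = 223.3 − 6x_{Nadir} − 2x_{Pike} = 0 ⇒ x_{Nadir} = 2233/60 − (1/3)x_{Pike}.
Solving the two reaction functions simultaneously: (1 − (−0.5)(−1/3))x_{Pike} = 56.075 − 0.5·(2233/60), so (5/6)x_{Pike} = 562/15 and x_{Pike} = 44.96.
Then x_{Nadir} = 2233/60 − (1/3)·44.96 = 22.23.

44.96, 22.23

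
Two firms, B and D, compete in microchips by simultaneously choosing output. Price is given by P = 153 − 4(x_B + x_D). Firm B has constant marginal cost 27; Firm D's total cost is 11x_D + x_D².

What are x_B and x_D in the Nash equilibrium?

10.8125, 9.875

Firm B's profit: π = x_B(153 − 4(x_B + x_D)) − 27x_B.
∂π/∂x_B = 126 − 8x_B − 4x_D = 0, so x_B = 15.75 − 0.5x_D.
For D: ∂π/∂x_D = 142 − 10x_D − 4x_B = 0 ⇒ x_D = 14.2 − 0.4x_B.
Substituting the second reaction function into the first: x_B = 15.75 − 0.5(14.2 − 0.4x_B), which gives 0.8x_B = 8.65 ⇒ x_B = 10.8125.
Then x_D = 14.2 − 0.4·10.8125 = 9.875.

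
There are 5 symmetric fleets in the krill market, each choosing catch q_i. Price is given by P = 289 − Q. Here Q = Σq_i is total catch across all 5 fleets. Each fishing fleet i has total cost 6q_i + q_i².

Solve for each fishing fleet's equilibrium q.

35.375

A representative fishing fleet's profit is π_i = q_i(289 − Q) − 6q_i − q_i², with Q = q_i + Σ_{j≠i} q_j.
First-order condition: 283 − 4q_i − Σ_{j≠i} q_j = 0.
Imposing symmetry (q_j = q for all j) turns Σ_{j≠i} q_j into 4q, so 283 = 8q and q = 35.375.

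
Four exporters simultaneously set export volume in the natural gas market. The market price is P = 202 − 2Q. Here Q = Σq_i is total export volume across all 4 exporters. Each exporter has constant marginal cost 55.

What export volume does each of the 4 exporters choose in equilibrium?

A representative exporter's profit is π_i = q_i(202 − 2Q) − 55q_i, with Q = q_i + Σ_{j≠i} q_j.
First-order condition: 147 − 4q_i − 2Σ_{j≠i} q_j = 0.
In a symmetric equilibrium every exporter chooses the same q, so Σ_{j≠i} q_j = 3q. The condition becomes 147 − 10q = 0, giving q = 147/10 = 14.7.

14.7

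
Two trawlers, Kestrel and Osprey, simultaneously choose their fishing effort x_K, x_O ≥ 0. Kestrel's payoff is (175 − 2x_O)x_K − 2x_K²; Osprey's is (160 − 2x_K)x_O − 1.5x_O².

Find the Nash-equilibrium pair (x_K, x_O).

25.625, 36.25

Expanding Kestrel's payoff: 175x_K − 2x_Ox_K − 2x_K².
∂π/∂x_K = 175 − 2x_O − 4x_K = 0, so x_K = 43.75 − 0.5x_O.
Likewise for Osprey: x_O = 160/3 − (2/3)x_K.
Solving the two reaction functions simultaneously: (1 − (−0.5)(−2/3))x_K = 43.75 − 0.5·(160/3), so (2/3)x_K = 205/12 and x_K = 25.625.
Then x_O = 160/3 − (2/3)·25.625 = 36.25.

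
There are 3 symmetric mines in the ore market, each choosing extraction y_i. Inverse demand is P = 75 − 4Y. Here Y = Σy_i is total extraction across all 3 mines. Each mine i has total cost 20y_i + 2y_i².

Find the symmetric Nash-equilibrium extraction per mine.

A representative mine's profit is π_i = y_i(75 − 4Y) − 20y_i − 2y_i², with Y = y_i + Σ_{j≠i} y_j.
First-order condition: 55 − 12y_i − 4Σ_{j≠i} y_j = 0.
Imposing symmetry (y_j = y for all j) turns Σ_{j≠i} y_j into 2y, so 55 = 20y and y = 2.75.

2.75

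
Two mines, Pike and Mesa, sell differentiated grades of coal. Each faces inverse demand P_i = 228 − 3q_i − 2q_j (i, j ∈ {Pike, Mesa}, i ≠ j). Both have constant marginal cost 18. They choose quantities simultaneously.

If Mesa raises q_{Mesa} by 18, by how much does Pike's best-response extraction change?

Mine Pike's profit: π = q_{Pike}(228 − 3q_{Pike} − 2q_{Mesa}) − 18q_{Pike}.
∂π/∂q_{Pike} = 210 − 6q_{Pike} − 2q_{Mesa} = 0 ⇒ q_{Pike} = 35 − (1/3)q_{Mesa}.
The reaction-function slope is −1/3, so an 18-unit rise in q_{Mesa} moves q_{Pike} by −1/3 × 18 = −6. Pike's best response falls — the actions are strategic substitutes.

-6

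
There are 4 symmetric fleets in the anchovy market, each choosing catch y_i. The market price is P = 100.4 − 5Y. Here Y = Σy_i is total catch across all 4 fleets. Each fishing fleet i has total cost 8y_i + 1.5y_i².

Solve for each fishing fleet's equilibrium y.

3.3

A representative fishing fleet's profit is π_i = y_i(100.4 − 5Y) − 8y_i − 1.5y_i², with Y = y_i + Σ_{j≠i} y_j.
First-order condition: 92.4 − 13y_i − 5Σ_{j≠i} y_j = 0.
Imposing symmetry (y_j = y for all j) turns Σ_{j≠i} y_j into 3y, so 92.4 = 28y and y = 3.3.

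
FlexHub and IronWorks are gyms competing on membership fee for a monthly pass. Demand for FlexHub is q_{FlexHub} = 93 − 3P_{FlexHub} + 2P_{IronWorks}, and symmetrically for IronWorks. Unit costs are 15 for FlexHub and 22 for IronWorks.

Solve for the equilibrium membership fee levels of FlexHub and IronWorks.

35.8125, 38.4375

FlexHub's profit: π = (P_{FlexHub} − 15)(93 − 3P_{FlexHub} + 2P_{IronWorks}).
∂π/∂P_{FlexHub} = 138 − 6P_{FlexHub} + 2P_{IronWorks} = 0 ⇒ P_{FlexHub} = 23 + (1/3)P_{IronWorks}.
Similarly P_{IronWorks} = 26.5 + (1/3)P_{FlexHub}.
Plugging P_{IronWorks} into FlexHub's best response: P_{FlexHub} = 23 + (1/3)(26.5 + (1/3)P_{FlexHub}) ⇒ (8/9)P_{FlexHub} = 191/6, so P_{FlexHub} = 35.8125.
Then P_{IronWorks} = 26.5 + (1/3)·35.8125 = 38.4375.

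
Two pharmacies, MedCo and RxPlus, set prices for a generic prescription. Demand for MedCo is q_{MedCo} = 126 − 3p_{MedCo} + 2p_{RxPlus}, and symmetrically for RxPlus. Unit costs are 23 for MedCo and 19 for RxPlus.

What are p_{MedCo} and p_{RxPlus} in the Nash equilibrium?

MedCo's profit: π = (p_{MedCo} − 23)(126 − 3p_{MedCo} + 2p_{RxPlus}).
∂π/∂p_{MedCo} = 195 − 6p_{MedCo} + 2p_{RxPlus} = 0 ⇒ p_{MedCo} = 32.5 + (1/3)p_{RxPlus}.
Similarly p_{RxPlus} = 30.5 + (1/3)p_{MedCo}.
Plugging p_{RxPlus} into MedCo's best response: p_{MedCo} = 32.5 + (1/3)(30.5 + (1/3)p_{MedCo}) ⇒ (8/9)p_{MedCo} = 128/3, so p_{MedCo} = 48.
Then p_{RxPlus} = 30.5 + (1/3)·48 = 46.5.

48, 46.5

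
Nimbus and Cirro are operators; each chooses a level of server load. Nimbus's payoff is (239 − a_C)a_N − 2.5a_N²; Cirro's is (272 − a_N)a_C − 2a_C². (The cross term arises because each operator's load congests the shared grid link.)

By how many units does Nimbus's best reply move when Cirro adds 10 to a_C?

-2

Expanding Nimbus's payoff: 239a_N − a_Ca_N − 2.5a_N².
∂π/∂a_N = 239 − a_C − 5a_N = 0, so a_N = 47.8 − 0.2a_C.
The reaction-function slope is −0.2, so a 10-unit rise in a_C moves a_N by −0.2 × 10 = −2. Nimbus's best response falls — the actions are strategic substitutes.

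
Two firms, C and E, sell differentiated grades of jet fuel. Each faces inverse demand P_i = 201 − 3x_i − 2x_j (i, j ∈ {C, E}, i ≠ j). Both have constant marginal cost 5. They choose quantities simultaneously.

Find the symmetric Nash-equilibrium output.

24.5

Firm C's profit: π = x_C(201 − 3x_C − 2x_E) − 5x_C.
∂π/∂x_C = 196 − 6x_C − 2x_E = 0 ⇒ x_C = 98/3 − (1/3)x_E.
Setting x_C = x_E in the reaction function: x_C = 98/3 − (1/3)x_C, so x_C = (98/3) / (4/3) = 24.5.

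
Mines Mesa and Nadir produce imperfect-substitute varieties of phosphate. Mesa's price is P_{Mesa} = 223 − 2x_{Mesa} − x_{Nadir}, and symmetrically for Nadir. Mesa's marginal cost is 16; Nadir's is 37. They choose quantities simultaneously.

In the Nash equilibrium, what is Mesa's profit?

Mine Mesa's profit: π = x_{Mesa}(223 − 2x_{Mesa} − x_{Nadir}) − 16x_{Mesa}.
∂π/∂x_{Mesa} = 207 − 4x_{Mesa} − x_{Nadir} = 0 ⇒ x_{Mesa} = 51.75 − 0.25x_{Nadir}.
Similarly x_{Nadir} = 46.5 − 0.25x_{Mesa}.
Plugging x_{Nadir} into Mesa's best response: x_{Mesa} = 51.75 − 0.25(46.5 − 0.25x_{Mesa}) ⇒ 0.9375x_{Mesa} = 40.125, so x_{Mesa} = 42.8.
Then x_{Nadir} = 46.5 − 0.25·42.8 = 35.8.
P_{Mesa} = 223 − 2·42.8 − 35.8 = 101.6.
Profit = (101.6 − 16)·42.8 = 3663.68.

3663.68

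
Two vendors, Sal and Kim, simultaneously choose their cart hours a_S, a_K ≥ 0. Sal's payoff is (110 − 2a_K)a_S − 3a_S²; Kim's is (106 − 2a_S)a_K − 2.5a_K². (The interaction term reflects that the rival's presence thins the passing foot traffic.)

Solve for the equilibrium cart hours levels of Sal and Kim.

13, 16

Expanding Sal's payoff: 110a_S − 2a_Ka_S − 3a_S².
∂π/∂a_S = 110 − 2a_K − 6a_S = 0, so a_S = 55/3 − (1/3)a_K.
Likewise for Kim: a_K = 21.2 − 0.4a_S.
Plugging a_K into Sal's best response: a_S = 55/3 − (1/3)(21.2 − 0.4a_S) ⇒ (13/15)a_S = 169/15, so a_S = 13.
Then a_K = 21.2 − 0.4·13 = 16.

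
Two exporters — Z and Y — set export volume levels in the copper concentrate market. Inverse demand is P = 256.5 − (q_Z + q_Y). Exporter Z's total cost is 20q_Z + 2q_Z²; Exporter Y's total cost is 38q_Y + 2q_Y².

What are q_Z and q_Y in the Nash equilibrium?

34.3, 30.7

Exporter Z's profit: π = q_Z(256.5 − (q_Z + q_Y)) − 20q_Z − 2q_Z².
∂π/∂q_Z = 236.5 − 6q_Z − q_Y = 0, so q_Z = 473/12 − (1/6)q_Y.
By the same steps for Y: q_Y = 437/12 − (1/6)q_Z.
Solving the two reaction functions simultaneously: (1 − (−1/6)(−1/6))q_Z = 473/12 − (1/6)·(437/12), so (35/36)q_Z = 2401/72 and q_Z = 34.3.
Then q_Y = 437/12 − (1/6)·34.3 = 30.7.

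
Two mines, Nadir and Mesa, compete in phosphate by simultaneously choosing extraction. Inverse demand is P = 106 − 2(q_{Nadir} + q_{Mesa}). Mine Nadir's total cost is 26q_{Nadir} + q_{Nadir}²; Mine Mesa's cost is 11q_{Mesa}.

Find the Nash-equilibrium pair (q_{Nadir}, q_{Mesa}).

6.5, 20.5

Mine Nadir's profit: π = q_{Nadir}(106 − 2(q_{Nadir} + q_{Mesa})) − 26q_{Nadir} − q_{Nadir}².
∂π/∂q_{Nadir} = 80 − 6q_{Nadir} − 2q_{Mesa} = 0, so q_{Nadir} = 40/3 − (1/3)q_{Mesa}.
For Mesa: ∂π/∂q_{Mesa} = 95 − 4q_{Mesa} − 2q_{Nadir} = 0 ⇒ q_{Mesa} = 23.75 − 0.5q_{Nadir}.
Plugging q_{Mesa} into Nadir's best response: q_{Nadir} = 40/3 − (1/3)(23.75 − 0.5q_{Nadir}) ⇒ (5/6)q_{Nadir} = 65/12, so q_{Nadir} = 6.5.
Then q_{Mesa} = 23.75 − 0.5·6.5 = 20.5.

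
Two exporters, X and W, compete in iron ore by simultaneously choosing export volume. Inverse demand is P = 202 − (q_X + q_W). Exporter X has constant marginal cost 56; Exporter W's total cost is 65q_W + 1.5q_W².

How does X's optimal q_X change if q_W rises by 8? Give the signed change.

-4

Exporter X's profit: π = q_X(202 − (q_X + q_W)) − 56q_X.
∂π/∂q_X = 146 − 2q_X − q_W = 0, so q_X = 73 − 0.5q_W.
The reaction-function slope is −0.5, so an 8-unit rise in q_W moves q_X by −0.5 × 8 = −4. X's best response falls — the actions are strategic substitutes.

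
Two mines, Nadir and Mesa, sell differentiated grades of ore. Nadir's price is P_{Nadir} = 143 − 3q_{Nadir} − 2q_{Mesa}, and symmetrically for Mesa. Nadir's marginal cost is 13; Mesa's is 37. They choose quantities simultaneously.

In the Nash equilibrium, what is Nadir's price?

66.25

Mine Nadir's profit: π = q_{Nadir}(143 − 3q_{Nadir} − 2q_{Mesa}) − 13q_{Nadir}.
∂π/∂q_{Nadir} = 130 − 6q_{Nadir} − 2q_{Mesa} = 0 ⇒ q_{Nadir} = 65/3 − (1/3)q_{Mesa}.
Similarly q_{Mesa} = 53/3 − (1/3)q_{Nadir}.
Plugging q_{Mesa} into Nadir's best response: q_{Nadir} = 65/3 − (1/3)(53/3 − (1/3)q_{Nadir}) ⇒ (8/9)q_{Nadir} = 142/9, so q_{Nadir} = 17.75.
Then q_{Mesa} = 53/3 − (1/3)·17.75 = 11.75.
P_{Nadir} = 143 − 3·17.75 − 2·11.75 = 66.25.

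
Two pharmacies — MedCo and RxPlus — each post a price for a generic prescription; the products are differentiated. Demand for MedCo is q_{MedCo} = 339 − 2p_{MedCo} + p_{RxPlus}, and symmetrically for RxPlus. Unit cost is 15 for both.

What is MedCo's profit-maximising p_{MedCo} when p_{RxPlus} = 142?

MedCo's profit: π = (p_{MedCo} − 15)(339 − 2p_{MedCo} + p_{RxPlus}).
∂π/∂p_{MedCo} = 369 − 4p_{MedCo} + p_{RxPlus} = 0 ⇒ p_{MedCo} = 92.25 + 0.25p_{RxPlus}.
At p_{RxPlus} = 142: p_{MedCo} = 92.25 + 0.25·142 = 127.75.

127.75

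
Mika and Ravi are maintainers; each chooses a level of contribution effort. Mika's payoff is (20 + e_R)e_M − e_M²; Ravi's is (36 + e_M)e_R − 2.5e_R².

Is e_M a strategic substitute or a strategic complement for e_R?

Expanding Mika's payoff: 20e_M + e_Re_M − e_M².
∂π/∂e_M = 20 + e_R − 2e_M = 0, so e_M = 10 + 0.5e_R.
The best-response slope de_M/de_R = 0.5 > 0: the reaction function is upward-sloping, so the choices are strategic complements.

strategic complements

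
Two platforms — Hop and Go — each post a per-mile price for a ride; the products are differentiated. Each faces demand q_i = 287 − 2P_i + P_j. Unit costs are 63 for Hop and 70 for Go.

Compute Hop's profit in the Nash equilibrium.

11430.72

Hop's profit: π = (P_{Hop} − 63)(287 − 2P_{Hop} + P_{Go}).
∂π/∂P_{Hop} = 413 − 4P_{Hop} + P_{Go} = 0 ⇒ P_{Hop} = 103.25 + 0.25P_{Go}.
Similarly P_{Go} = 106.75 + 0.25P_{Hop}.
Solving the two reaction functions simultaneously: (1 − (0.25)(0.25))P_{Hop} = 103.25 + 0.25·106.75, so 0.9375P_{Hop} = 129.9375 and P_{Hop} = 138.6.
Then P_{Go} = 106.75 + 0.25·138.6 = 141.4.
q_{Hop} = 287 − 2·138.6 + 141.4 = 151.2.
Profit = (138.6 − 63)·151.2 = 11430.72.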